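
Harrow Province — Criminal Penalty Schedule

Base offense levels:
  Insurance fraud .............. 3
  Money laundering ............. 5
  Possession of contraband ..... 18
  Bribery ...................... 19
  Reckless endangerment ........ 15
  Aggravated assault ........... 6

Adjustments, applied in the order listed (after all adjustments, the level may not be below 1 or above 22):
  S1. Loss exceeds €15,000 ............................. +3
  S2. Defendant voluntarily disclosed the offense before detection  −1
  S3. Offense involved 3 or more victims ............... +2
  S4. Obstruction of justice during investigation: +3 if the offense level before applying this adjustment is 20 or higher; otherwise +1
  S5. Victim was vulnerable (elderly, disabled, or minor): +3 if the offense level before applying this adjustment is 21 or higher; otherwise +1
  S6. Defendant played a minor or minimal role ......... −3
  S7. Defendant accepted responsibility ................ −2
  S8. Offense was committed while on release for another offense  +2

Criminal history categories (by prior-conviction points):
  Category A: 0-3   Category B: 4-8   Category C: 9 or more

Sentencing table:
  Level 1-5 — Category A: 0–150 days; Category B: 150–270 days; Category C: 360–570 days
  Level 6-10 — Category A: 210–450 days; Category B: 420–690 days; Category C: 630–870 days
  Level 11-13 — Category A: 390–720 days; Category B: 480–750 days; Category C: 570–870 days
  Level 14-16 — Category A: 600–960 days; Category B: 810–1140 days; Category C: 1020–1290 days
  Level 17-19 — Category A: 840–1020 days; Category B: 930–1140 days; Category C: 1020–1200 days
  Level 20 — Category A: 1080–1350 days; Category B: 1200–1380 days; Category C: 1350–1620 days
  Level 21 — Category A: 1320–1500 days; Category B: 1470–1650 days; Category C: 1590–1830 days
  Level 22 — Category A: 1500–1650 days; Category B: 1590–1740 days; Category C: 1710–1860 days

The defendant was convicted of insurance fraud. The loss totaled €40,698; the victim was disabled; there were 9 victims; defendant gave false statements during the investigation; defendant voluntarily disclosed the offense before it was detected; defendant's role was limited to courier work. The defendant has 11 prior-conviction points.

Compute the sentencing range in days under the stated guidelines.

Base offense level for insurance fraud: 3.
S1 applies: 3 + 3 = 6.
S2 applies: 6 − 1 = 5.
S3 applies: 5 + 2 = 7.
S4 applies (level before this adjustment is 7 < 20, so +1): 7 + 1 = 8.
S5 applies (level before this adjustment is 8 < 21, so +1): 8 + 1 = 9.
S6 applies: 9 − 3 = 6.
S8 does not apply.
Final offense level: 6.
Criminal history: 11 prior points → Category C (9+).
Level 6 falls in the 6-10 band.
Grid: Level 6-10 × Category C = 630-870 days.

630-870 days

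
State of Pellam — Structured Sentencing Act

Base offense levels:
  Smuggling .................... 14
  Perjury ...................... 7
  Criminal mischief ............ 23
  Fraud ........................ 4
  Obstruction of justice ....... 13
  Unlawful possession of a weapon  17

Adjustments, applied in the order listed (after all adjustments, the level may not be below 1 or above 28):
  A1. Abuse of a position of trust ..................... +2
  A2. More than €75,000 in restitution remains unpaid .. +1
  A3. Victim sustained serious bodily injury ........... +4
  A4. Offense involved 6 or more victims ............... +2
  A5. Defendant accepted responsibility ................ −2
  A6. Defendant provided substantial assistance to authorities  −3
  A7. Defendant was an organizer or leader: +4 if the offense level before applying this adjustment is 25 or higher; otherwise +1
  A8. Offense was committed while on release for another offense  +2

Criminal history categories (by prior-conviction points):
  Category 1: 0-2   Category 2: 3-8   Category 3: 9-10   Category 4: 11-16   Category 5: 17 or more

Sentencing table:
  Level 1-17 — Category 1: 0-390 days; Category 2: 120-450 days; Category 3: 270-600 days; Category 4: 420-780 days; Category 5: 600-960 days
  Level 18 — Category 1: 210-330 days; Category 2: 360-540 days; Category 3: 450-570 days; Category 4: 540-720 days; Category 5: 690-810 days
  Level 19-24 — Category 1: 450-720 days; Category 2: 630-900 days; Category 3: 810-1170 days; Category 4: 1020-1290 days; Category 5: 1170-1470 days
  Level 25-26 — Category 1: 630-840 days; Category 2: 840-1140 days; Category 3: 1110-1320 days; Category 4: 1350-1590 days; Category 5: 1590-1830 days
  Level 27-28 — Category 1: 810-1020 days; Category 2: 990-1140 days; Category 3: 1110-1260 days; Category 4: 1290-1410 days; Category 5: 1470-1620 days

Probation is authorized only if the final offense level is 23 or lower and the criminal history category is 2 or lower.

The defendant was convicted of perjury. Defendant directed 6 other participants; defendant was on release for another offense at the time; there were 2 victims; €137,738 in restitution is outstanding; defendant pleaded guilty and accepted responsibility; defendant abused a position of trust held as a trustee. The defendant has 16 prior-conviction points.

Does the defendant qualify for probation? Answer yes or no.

No

Base offense level for perjury: 7.
A1 applies: 7 + 2 = 9.
A2 applies: 9 + 1 = 10.
A3 does not apply.
A4 does not apply.
A5 applies: 10 − 2 = 8.
A7 applies (level before this adjustment is 8 < 25, so +1): 8 + 1 = 9.
A8 applies: 9 + 2 = 11.
Final offense level: 11.
Criminal history: 16 prior points → Category 4 (11-16).
Level 11 falls in the 1-17 band.
Grid: Level 1-17 × Category 4 = 420-780 days.
Probation check: level 11 ≤ 23 and category 4 > 2 → not eligible.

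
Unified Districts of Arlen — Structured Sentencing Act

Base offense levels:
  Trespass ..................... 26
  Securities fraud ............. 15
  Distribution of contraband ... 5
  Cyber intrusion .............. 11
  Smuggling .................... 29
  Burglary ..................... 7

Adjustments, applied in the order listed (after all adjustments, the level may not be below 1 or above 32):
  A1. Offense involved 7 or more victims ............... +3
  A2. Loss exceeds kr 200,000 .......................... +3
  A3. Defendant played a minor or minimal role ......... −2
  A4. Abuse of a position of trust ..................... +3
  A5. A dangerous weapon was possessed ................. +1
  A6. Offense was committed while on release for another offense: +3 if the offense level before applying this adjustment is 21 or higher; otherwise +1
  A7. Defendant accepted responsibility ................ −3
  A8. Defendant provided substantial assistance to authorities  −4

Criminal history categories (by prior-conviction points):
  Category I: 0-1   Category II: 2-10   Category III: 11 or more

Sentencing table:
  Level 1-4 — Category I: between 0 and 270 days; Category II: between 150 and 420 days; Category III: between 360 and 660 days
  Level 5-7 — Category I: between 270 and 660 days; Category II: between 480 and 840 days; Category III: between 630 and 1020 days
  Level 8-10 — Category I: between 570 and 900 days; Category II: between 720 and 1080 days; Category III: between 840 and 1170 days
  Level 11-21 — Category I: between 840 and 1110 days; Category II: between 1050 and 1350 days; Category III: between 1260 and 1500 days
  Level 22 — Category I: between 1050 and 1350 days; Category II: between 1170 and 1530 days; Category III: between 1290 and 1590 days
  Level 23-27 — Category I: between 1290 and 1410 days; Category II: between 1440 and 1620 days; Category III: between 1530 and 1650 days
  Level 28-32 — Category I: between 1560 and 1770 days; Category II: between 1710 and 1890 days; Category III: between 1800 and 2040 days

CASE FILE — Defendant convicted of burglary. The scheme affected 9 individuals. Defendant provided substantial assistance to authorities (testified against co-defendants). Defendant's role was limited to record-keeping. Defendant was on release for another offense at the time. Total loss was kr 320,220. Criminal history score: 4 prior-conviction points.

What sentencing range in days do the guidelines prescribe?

Base offense level for burglary: 7.
A1 applies: 7 + 3 = 10.
A2 applies: 10 + 3 = 13.
A3 applies: 13 − 2 = 11.
A5 does not apply.
A6 applies (level before this adjustment is 11 < 21, so +1): 11 + 1 = 12.
A7 does not apply.
A8 applies: 12 − 4 = 8.
Final offense level: 8.
Criminal history: 4 prior points → Category II (2-10).
Level 8 falls in the 8-10 band.
Grid: Level 8-10 × Category II = 720-1080 days.

720-1080 days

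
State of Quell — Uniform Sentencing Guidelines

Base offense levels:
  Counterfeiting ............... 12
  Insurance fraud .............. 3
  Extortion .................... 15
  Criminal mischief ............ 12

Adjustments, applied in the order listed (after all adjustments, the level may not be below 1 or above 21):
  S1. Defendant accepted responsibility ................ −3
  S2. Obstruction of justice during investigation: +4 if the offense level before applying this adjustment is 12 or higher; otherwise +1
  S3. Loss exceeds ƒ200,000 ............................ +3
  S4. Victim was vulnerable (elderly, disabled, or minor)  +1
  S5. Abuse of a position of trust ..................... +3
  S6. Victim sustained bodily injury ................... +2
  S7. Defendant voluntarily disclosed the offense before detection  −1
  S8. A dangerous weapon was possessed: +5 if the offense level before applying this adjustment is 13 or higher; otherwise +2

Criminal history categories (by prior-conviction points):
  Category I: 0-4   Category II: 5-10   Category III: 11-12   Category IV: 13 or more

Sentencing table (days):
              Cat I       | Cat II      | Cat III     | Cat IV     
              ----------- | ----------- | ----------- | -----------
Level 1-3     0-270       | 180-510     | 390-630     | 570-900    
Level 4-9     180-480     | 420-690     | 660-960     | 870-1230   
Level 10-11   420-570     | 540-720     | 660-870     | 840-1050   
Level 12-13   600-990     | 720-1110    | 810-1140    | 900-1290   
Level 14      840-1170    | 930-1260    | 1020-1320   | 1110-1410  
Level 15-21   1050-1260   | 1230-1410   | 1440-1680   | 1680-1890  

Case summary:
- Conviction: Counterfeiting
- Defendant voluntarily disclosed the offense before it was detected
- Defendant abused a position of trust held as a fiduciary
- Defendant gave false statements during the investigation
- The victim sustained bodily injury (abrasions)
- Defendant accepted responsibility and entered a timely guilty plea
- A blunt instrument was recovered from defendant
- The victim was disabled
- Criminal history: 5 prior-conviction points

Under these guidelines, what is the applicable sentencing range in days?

1230-1410 days

Base offense level for counterfeiting: 12.
S1 applies: 12 − 3 = 9.
S2 applies (level before this adjustment is 9 < 12, so +1): 9 + 1 = 10.
S3 does not apply.
S4 applies: 10 + 1 = 11.
S5 applies: 11 + 3 = 14.
S6 applies: 14 + 2 = 16.
S7 applies: 16 − 1 = 15.
S8 applies (level before this adjustment is 15 ≥ 13, so +5): 15 + 5 = 20.
Final offense level: 20.
Criminal history: 5 prior points → Category II (5-10).
Level 20 falls in the 15-21 band.
Grid: Level 15-21 × Category II = 1230-1410 days.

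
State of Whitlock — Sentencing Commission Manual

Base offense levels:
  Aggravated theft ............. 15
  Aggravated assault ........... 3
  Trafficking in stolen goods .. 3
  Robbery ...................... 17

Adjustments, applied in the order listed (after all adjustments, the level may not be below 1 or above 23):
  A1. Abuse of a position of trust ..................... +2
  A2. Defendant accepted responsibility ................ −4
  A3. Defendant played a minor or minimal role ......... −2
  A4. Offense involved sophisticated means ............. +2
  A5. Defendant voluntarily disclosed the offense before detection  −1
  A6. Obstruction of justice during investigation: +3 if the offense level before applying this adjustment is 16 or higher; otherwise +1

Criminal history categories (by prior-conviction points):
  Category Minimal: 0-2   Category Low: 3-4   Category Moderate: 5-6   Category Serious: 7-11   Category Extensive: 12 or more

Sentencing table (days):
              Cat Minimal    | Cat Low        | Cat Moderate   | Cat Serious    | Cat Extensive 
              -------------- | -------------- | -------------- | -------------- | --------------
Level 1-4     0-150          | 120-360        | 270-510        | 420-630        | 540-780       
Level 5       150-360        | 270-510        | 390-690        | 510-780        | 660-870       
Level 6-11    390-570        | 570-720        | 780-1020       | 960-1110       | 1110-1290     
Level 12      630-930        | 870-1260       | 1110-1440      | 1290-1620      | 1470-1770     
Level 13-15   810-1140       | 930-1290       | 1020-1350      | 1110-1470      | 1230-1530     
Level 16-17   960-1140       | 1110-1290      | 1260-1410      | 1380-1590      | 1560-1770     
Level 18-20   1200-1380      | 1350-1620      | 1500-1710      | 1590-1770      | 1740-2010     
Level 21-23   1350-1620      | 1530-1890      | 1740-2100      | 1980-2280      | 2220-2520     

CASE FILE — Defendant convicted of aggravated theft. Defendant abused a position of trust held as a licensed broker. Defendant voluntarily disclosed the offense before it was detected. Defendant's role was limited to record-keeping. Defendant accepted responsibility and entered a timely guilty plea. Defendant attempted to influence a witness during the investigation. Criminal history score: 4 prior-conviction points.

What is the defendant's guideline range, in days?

570-720 days

Base offense level for aggravated theft: 15.
A1 applies: 15 + 2 = 17.
A2 applies: 17 − 4 = 13.
A3 applies: 13 − 2 = 11.
A4 does not apply.
A5 applies: 11 − 1 = 10.
A6 applies (level before this adjustment is 10 < 16, so +1): 10 + 1 = 11.
Final offense level: 11.
Criminal history: 4 prior points → Category Low (3-4).
Level 11 falls in the 6-11 band.
Grid: Level 6-11 × Category Low = 570-720 days.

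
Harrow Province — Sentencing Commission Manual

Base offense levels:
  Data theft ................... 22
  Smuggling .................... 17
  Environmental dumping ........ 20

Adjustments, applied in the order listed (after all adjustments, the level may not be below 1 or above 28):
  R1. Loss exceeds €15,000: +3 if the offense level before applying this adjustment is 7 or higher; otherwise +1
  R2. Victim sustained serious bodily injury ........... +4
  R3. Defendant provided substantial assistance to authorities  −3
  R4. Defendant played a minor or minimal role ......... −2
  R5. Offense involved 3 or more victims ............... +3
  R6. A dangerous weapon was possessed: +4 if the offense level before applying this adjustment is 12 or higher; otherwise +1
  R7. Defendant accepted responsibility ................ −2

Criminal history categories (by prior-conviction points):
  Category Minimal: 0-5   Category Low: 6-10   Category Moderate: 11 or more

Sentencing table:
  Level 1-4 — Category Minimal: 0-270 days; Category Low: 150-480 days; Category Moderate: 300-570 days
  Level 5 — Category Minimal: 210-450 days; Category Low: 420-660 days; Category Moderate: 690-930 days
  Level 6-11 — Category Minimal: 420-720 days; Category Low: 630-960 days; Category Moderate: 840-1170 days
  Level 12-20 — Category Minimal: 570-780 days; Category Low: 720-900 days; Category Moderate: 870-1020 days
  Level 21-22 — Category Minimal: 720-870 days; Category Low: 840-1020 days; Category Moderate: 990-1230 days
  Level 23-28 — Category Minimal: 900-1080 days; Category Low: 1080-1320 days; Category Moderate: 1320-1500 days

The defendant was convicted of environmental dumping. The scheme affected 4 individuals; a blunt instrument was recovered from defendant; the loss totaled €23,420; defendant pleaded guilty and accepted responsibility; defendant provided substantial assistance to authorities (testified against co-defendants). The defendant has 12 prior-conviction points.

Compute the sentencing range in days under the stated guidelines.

Base offense level for environmental dumping: 20.
R1 applies (level before this adjustment is 20 ≥ 7, so +3): 20 + 3 = 23.
R3 applies: 23 − 3 = 20.
R4 does not apply.
R5 applies: 20 + 3 = 23.
R6 applies (level before this adjustment is 23 ≥ 12, so +4): 23 + 4 = 27.
R7 applies: 27 − 2 = 25.
Final offense level: 25.
Criminal history: 12 prior points → Category Moderate (11+).
Level 25 falls in the 23-28 band.
Grid: Level 23-28 × Category Moderate = 1320-1500 days.

1320-1500 days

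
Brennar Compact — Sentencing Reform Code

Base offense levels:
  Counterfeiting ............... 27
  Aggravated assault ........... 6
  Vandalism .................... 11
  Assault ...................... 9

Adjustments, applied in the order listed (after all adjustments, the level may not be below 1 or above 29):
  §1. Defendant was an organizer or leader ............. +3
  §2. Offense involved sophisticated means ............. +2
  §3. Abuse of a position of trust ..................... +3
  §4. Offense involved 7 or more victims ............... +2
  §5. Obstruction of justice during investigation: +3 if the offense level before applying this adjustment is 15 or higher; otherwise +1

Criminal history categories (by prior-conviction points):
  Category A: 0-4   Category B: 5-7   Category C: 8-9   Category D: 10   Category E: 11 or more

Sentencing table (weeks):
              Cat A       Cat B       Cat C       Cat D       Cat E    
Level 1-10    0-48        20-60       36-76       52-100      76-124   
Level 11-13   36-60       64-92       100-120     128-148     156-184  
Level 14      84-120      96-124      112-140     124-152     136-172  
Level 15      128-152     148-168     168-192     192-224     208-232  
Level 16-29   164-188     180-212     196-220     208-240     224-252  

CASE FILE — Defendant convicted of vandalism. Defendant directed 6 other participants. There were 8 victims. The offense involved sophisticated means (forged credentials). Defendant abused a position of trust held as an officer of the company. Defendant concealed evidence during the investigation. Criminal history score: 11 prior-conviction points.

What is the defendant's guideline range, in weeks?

Base offense level for vandalism: 11.
§1 applies: 11 + 3 = 14.
§2 applies: 14 + 2 = 16.
§3 applies: 16 + 3 = 19.
§4 applies: 19 + 2 = 21.
§5 applies (level before this adjustment is 21 ≥ 15, so +3): 21 + 3 = 24.
Final offense level: 24.
Criminal history: 11 prior points → Category E (11+).
Level 24 falls in the 16-29 band.
Grid: Level 16-29 × Category E = 224-252 weeks.

224-252 weeks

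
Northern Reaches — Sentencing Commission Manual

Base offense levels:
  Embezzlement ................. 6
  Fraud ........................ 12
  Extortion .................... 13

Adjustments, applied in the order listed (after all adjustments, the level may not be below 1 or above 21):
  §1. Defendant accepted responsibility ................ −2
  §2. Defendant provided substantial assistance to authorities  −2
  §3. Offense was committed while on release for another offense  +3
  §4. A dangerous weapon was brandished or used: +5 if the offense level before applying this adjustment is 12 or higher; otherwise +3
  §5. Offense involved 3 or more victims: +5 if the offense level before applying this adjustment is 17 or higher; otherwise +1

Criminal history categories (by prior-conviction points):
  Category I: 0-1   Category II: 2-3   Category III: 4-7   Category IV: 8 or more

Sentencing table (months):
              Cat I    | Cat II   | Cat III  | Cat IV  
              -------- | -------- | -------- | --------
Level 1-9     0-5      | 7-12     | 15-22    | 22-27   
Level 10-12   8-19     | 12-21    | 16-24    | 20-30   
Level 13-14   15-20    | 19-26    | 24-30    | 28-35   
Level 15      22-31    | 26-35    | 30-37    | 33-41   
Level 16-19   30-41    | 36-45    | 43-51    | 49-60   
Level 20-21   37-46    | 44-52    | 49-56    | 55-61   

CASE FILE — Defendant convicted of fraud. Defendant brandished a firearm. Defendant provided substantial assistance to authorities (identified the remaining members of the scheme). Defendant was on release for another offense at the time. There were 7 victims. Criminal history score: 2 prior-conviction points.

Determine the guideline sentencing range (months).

Base offense level for fraud: 12.
§1 does not apply.
§2 applies: 12 − 2 = 10.
§3 applies: 10 + 3 = 13.
§4 applies (level before this adjustment is 13 ≥ 12, so +5): 13 + 5 = 18.
§5 applies (level before this adjustment is 18 ≥ 17, so +5): 18 + 5 = 23.
Level 23 exceeds the maximum of 21; capped at 21.
Final offense level: 21.
Criminal history: 2 prior points → Category II (2-3).
Level 21 falls in the 20-21 band.
Grid: Level 20-21 × Category II = 44-52 months.

44-52 months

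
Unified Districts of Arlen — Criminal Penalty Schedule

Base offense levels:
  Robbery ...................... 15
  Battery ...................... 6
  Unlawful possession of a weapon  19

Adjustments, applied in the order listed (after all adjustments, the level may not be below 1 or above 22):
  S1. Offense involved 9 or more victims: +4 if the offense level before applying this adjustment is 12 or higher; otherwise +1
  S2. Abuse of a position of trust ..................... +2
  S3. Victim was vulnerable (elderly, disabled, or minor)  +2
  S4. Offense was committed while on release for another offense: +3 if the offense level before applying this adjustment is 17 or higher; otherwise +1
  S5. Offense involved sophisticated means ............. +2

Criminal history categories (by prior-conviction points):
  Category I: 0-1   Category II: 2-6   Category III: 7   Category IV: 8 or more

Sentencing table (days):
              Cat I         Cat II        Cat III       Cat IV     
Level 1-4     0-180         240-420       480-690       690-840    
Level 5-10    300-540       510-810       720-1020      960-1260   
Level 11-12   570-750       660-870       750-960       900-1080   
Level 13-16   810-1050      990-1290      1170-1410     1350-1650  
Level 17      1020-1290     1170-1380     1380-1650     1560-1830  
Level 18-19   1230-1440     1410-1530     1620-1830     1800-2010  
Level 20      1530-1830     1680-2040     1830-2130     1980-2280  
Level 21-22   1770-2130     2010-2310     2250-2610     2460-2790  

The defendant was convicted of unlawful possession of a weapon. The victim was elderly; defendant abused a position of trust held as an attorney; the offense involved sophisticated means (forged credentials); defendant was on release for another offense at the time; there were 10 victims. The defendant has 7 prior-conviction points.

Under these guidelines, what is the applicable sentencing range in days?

Base offense level for unlawful possession of a weapon: 19.
S1 applies (level before this adjustment is 19 ≥ 12, so +4): 19 + 4 = 23.
S2 applies: 23 + 2 = 25.
S3 applies: 25 + 2 = 27.
S4 applies (level before this adjustment is 27 ≥ 17, so +3): 27 + 3 = 30.
S5 applies: 30 + 2 = 32.
Level 32 exceeds the maximum of 22; capped at 22.
Final offense level: 22.
Criminal history: 7 prior points → Category III (7).
Level 22 falls in the 21-22 band.
Grid: Level 21-22 × Category III = 2250-2610 days.

2250-2610 days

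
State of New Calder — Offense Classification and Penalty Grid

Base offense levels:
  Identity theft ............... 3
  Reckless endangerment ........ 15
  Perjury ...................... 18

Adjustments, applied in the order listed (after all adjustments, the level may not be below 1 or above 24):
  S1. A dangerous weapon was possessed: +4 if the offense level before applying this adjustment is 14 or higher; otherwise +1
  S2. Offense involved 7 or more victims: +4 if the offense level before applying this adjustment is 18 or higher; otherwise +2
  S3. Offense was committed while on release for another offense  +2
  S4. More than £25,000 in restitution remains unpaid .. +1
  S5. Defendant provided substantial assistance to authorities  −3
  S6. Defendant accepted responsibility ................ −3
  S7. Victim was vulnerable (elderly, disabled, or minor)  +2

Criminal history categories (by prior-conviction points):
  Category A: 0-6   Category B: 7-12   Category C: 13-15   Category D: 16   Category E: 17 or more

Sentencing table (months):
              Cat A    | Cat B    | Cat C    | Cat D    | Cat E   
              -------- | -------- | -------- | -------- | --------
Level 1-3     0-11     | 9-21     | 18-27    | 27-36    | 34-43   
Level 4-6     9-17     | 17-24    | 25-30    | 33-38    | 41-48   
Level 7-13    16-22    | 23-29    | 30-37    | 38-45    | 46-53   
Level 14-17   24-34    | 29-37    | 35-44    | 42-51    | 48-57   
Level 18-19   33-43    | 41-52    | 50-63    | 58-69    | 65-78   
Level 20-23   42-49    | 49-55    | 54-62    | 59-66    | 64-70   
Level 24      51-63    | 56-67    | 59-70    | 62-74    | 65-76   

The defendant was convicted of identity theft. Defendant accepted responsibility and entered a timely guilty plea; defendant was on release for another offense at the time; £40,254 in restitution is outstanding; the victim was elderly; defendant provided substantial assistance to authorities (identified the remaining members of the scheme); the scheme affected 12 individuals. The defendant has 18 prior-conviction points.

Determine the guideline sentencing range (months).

Base offense level for identity theft: 3.
S1 does not apply.
S2 applies (level before this adjustment is 3 < 18, so +2): 3 + 2 = 5.
S3 applies: 5 + 2 = 7.
S4 applies: 7 + 1 = 8.
S5 applies: 8 − 3 = 5.
S6 applies: 5 − 3 = 2.
S7 applies: 2 + 2 = 4.
Final offense level: 4.
Criminal history: 18 prior points → Category E (17+).
Level 4 falls in the 4-6 band.
Grid: Level 4-6 × Category E = 41-48 months.

41-48 months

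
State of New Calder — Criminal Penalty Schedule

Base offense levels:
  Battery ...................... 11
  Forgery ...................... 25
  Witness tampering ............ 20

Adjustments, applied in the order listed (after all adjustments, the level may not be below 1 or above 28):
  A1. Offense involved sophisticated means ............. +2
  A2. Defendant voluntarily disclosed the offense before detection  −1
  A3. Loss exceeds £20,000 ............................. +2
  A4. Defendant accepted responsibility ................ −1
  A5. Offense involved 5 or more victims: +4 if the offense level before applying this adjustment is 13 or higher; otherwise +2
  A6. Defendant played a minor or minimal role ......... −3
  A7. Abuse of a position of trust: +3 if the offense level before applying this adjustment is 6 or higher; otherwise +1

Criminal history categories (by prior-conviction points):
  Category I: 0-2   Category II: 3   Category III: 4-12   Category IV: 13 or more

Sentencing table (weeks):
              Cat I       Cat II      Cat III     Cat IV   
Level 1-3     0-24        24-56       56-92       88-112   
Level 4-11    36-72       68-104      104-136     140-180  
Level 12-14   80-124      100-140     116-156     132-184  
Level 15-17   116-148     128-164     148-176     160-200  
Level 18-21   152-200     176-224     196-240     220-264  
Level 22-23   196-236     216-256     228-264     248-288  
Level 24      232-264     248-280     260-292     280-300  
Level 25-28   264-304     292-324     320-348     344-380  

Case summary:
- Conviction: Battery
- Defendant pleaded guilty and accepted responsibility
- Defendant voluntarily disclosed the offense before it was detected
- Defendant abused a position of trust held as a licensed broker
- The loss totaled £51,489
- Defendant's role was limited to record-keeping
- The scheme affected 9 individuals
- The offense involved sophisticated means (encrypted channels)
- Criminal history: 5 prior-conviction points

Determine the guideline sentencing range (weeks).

148-176 weeks

Base offense level for battery: 11.
A1 applies: 11 + 2 = 13.
A2 applies: 13 − 1 = 12.
A3 applies: 12 + 2 = 14.
A4 applies: 14 − 1 = 13.
A5 applies (level before this adjustment is 13 ≥ 13, so +4): 13 + 4 = 17.
A6 applies: 17 − 3 = 14.
A7 applies (level before this adjustment is 14 ≥ 6, so +3): 14 + 3 = 17.
Final offense level: 17.
Criminal history: 5 prior points → Category III (4-12).
Level 17 falls in the 15-17 band.
Grid: Level 15-17 × Category III = 148-176 weeks.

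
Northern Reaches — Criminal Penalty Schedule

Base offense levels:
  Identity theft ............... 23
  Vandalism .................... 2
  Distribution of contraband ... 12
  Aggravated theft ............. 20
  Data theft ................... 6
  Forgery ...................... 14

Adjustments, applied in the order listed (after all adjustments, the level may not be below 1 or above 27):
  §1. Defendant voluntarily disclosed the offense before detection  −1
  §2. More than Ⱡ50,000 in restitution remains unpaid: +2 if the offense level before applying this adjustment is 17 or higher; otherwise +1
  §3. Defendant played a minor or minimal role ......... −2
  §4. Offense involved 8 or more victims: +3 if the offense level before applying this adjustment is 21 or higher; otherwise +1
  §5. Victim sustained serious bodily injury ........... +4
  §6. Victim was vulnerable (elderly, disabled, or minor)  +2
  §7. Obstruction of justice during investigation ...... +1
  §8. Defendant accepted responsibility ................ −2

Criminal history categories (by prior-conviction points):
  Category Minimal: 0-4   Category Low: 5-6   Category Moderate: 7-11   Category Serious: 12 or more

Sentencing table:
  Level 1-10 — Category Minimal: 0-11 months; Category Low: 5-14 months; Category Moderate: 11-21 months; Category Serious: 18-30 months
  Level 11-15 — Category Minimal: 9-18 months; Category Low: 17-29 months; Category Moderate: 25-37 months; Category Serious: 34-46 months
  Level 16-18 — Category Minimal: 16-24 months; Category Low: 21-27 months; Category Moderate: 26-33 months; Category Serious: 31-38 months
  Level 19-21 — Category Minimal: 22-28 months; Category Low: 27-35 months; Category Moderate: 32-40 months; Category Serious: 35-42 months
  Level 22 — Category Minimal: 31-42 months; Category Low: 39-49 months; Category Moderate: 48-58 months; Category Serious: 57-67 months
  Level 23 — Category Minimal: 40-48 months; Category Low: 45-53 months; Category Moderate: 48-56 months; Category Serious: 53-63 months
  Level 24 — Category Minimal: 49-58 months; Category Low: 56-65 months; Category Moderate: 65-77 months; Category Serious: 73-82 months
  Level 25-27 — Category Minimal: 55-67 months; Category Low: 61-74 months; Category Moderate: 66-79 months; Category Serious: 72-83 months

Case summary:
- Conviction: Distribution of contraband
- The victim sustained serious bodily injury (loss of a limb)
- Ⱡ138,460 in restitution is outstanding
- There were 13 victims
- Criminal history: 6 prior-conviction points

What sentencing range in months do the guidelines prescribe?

21-27 months

Base offense level for distribution of contraband: 12.
§2 applies (level before this adjustment is 12 < 17, so +1): 12 + 1 = 13.
§4 applies (level before this adjustment is 13 < 21, so +1): 13 + 1 = 14.
§5 applies: 14 + 4 = 18.
§6 does not apply.
§7 does not apply.
Final offense level: 18.
Criminal history: 6 prior points → Category Low (5-6).
Level 18 falls in the 16-18 band.
Grid: Level 16-18 × Category Low = 21-27 months.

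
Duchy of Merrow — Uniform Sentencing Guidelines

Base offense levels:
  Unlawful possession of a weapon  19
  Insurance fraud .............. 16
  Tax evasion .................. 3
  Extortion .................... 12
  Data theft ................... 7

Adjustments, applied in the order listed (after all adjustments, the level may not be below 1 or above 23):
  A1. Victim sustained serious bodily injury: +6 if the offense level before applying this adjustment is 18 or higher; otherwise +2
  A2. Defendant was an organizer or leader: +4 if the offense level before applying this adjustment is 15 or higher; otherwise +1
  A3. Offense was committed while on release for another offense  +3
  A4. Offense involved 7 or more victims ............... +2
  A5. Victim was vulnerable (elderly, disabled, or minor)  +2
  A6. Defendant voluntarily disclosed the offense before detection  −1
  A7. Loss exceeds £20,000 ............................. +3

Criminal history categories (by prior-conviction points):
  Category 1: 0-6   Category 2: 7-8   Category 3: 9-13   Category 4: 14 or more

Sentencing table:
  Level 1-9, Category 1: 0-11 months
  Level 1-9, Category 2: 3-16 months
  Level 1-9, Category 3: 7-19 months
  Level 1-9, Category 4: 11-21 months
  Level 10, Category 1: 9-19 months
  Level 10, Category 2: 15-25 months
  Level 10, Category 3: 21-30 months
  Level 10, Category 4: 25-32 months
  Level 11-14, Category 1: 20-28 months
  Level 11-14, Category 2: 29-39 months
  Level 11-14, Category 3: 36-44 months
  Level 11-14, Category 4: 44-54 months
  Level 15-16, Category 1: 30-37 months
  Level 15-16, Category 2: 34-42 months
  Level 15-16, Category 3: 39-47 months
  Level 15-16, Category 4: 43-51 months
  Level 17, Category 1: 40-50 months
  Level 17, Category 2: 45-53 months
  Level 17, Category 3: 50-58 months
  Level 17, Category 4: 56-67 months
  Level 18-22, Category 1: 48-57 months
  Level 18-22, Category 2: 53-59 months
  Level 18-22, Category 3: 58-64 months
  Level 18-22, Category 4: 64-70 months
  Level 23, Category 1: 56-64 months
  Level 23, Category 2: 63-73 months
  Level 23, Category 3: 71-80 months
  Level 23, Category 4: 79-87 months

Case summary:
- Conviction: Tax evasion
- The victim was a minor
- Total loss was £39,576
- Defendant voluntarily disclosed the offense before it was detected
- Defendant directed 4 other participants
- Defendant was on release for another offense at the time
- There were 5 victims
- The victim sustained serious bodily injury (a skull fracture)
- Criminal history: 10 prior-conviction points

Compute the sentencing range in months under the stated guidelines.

36-44 months

Base offense level for tax evasion: 3.
A1 applies (level before this adjustment is 3 < 18, so +2): 3 + 2 = 5.
A2 applies (level before this adjustment is 5 < 15, so +1): 5 + 1 = 6.
A3 applies: 6 + 3 = 9.
A5 applies: 9 + 2 = 11.
A6 applies: 11 − 1 = 10.
A7 applies: 10 + 3 = 13.
Final offense level: 13.
Criminal history: 10 prior points → Category 3 (9-13).
Level 13 falls in the 11-14 band.
Grid: Level 11-14 × Category 3 = 36-44 months.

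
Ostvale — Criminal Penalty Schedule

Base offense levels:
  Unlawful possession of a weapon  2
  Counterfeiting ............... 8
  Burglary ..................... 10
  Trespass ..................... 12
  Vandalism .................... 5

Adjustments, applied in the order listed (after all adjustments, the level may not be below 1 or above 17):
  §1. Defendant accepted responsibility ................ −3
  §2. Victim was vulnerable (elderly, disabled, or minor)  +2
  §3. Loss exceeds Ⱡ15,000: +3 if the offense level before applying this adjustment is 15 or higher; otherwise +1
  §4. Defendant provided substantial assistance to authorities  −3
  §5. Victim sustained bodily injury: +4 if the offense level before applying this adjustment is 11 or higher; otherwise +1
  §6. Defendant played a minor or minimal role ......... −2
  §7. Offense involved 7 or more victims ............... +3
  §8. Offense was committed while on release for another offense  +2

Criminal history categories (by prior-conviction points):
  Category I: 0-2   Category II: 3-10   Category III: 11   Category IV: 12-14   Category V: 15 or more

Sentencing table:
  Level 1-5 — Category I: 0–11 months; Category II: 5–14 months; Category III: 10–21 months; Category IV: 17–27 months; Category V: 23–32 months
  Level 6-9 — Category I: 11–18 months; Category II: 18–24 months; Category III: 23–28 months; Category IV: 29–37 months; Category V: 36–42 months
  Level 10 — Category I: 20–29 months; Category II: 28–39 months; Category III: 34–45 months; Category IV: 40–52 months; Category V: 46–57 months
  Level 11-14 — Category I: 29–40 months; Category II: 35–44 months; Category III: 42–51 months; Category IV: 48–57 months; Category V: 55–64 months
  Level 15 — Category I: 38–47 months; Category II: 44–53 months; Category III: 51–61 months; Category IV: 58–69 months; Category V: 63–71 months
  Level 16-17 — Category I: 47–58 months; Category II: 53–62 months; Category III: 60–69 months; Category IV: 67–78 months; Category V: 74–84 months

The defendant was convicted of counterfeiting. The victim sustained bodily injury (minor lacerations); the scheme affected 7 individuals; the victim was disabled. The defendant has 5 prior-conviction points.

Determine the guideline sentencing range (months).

35-44 months

Base offense level for counterfeiting: 8.
§2 applies: 8 + 2 = 10.
§4 does not apply.
§5 applies (level before this adjustment is 10 < 11, so +1): 10 + 1 = 11.
§7 applies: 11 + 3 = 14.
§8 does not apply.
Final offense level: 14.
Criminal history: 5 prior points → Category II (3-10).
Level 14 falls in the 11-14 band.
Grid: Level 11-14 × Category II = 35-44 months.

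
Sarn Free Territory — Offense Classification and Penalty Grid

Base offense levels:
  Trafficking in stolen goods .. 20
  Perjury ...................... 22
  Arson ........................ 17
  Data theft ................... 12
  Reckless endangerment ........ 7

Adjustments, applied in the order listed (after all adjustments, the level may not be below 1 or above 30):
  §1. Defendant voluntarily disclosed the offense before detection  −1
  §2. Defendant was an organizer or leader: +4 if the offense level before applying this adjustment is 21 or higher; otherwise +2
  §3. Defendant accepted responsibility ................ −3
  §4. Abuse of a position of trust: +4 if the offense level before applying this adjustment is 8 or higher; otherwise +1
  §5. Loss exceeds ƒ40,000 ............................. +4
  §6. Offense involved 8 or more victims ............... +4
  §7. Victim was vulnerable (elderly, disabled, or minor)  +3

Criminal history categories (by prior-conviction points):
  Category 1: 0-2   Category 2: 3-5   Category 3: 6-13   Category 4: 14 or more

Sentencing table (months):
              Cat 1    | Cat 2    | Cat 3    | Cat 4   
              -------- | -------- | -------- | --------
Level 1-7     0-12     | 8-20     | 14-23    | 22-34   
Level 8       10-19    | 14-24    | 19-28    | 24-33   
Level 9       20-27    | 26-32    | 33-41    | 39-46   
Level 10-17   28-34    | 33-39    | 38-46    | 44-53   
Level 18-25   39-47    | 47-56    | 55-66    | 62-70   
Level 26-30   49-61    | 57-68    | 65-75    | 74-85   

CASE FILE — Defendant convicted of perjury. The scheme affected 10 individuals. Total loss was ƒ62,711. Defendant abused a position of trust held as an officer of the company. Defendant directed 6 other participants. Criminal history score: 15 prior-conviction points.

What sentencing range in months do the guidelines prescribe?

Base offense level for perjury: 22.
§2 applies (level before this adjustment is 22 ≥ 21, so +4): 22 + 4 = 26.
§4 applies (level before this adjustment is 26 ≥ 8, so +4): 26 + 4 = 30.
§5 applies: 30 + 4 = 34.
§6 applies: 34 + 4 = 38.
Level 38 exceeds the maximum of 30; capped at 30.
Final offense level: 30.
Criminal history: 15 prior points → Category 4 (14+).
Level 30 falls in the 26-30 band.
Grid: Level 26-30 × Category 4 = 74-85 months.

74-85 months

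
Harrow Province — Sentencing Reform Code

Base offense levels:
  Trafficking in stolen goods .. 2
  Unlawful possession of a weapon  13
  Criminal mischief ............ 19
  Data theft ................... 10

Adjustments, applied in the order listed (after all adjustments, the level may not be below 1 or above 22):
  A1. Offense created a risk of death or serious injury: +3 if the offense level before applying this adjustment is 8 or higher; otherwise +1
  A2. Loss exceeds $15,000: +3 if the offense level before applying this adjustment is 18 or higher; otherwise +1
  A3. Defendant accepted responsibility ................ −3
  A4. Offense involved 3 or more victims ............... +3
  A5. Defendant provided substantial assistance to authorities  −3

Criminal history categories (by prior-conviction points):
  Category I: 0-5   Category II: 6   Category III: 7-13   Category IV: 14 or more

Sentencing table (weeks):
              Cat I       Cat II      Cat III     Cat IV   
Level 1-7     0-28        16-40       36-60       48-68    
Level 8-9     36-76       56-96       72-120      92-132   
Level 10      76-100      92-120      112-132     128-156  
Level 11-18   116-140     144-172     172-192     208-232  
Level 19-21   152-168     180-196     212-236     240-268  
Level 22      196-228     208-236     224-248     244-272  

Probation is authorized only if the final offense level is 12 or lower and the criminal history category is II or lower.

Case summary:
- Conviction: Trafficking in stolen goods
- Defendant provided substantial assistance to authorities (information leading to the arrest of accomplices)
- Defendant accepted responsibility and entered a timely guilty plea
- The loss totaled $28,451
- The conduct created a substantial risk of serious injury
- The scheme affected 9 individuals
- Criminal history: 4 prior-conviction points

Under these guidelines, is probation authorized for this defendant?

Yes

Base offense level for trafficking in stolen goods: 2.
A1 applies (level before this adjustment is 2 < 8, so +1): 2 + 1 = 3.
A2 applies (level before this adjustment is 3 < 18, so +1): 3 + 1 = 4.
A3 applies: 4 − 3 = 1.
A4 applies: 1 + 3 = 4.
A5 applies: 4 − 3 = 1.
Final offense level: 1.
Criminal history: 4 prior points → Category I (0-5).
Level 1 falls in the 1-7 band.
Grid: Level 1-7 × Category I = 0-28 weeks.
Probation check: level 1 ≤ 12 and category I ≤ II → eligible.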